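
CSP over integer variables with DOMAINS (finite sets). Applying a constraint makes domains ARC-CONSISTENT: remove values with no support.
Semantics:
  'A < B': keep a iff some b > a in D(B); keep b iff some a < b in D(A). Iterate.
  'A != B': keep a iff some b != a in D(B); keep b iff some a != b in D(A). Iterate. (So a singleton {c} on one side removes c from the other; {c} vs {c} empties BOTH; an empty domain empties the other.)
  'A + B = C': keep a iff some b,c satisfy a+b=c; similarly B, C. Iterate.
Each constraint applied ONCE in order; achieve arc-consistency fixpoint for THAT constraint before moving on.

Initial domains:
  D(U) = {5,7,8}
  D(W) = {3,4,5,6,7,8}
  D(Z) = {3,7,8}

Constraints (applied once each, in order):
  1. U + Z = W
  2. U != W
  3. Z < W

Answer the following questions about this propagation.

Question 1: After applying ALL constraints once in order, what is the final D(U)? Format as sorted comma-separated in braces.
Constraint 1 (U + Z = W) on D(U)={5,7,8} D(Z)={3,7,8} D(W)={3,4,5,6,7,8}: U {5,7,8}->{5}; Z {3,7,8}->{3}; W {3,4,5,6,7,8}->{8}
Constraint 2 (U != W) on D(U)={5} D(W)={8}: no change
Constraint 3 (Z < W) on D(Z)={3} D(W)={8}: no change
So after all 3 constraints: D(U) = {5}

Answer: {5}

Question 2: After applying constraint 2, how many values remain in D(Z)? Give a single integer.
Constraint 1 (U + Z = W) on D(U)={5,7,8} D(Z)={3,7,8} D(W)={3,4,5,6,7,8}: U {5,7,8}->{5}; Z {3,7,8}->{3}; W {3,4,5,6,7,8}->{8}
Constraint 2 (U != W) on D(U)={5} D(W)={8}: no change
So after constraint 2: D(Z)={3}, size = 1

Answer: 1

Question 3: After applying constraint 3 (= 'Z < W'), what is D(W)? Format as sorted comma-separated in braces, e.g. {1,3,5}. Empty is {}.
Constraint 1 (U + Z = W) on D(U)={5,7,8} D(Z)={3,7,8} D(W)={3,4,5,6,7,8}: U {5,7,8}->{5}; Z {3,7,8}->{3}; W {3,4,5,6,7,8}->{8}
Constraint 2 (U != W) on D(U)={5} D(W)={8}: no change
Constraint 3 (Z < W) on D(Z)={3} D(W)={8}: no change
So after constraint 3: D(W) = {8}

Answer: {8}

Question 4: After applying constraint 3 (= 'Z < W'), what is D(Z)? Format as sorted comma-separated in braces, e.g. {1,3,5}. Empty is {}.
Constraint 1 (U + Z = W) on D(U)={5,7,8} D(Z)={3,7,8} D(W)={3,4,5,6,7,8}: U {5,7,8}->{5}; Z {3,7,8}->{3}; W {3,4,5,6,7,8}->{8}
Constraint 2 (U != W) on D(U)={5} D(W)={8}: no change
Constraint 3 (Z < W) on D(Z)={3} D(W)={8}: no change
So after constraint 3: D(Z) = {3}

Answer: {3}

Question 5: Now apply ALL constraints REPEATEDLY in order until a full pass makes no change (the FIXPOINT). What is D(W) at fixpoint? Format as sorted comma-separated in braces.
Answer: {8}

Derivation:
pass 0 (initial): D(W)={3,4,5,6,7,8}
pass 1: U {5,7,8}->{5}; W {3,4,5,6,7,8}->{8}; Z {3,7,8}->{3}
pass 2: no change
Fixpoint after 2 passes: D(W) = {8}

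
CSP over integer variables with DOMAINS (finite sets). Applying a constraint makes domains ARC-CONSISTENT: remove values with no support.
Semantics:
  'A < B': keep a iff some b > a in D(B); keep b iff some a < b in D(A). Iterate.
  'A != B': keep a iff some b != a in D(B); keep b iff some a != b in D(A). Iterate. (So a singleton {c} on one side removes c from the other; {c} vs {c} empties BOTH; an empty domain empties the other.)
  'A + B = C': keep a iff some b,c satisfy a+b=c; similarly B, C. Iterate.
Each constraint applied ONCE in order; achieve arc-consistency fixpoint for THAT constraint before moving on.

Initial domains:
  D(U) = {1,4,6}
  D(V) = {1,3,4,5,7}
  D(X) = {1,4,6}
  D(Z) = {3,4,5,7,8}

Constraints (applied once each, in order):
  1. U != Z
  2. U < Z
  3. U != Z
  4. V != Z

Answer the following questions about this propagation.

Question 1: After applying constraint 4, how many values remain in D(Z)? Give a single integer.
Answer: 5

Derivation:
Constraint 1 (U != Z) on D(U)={1,4,6} D(Z)={3,4,5,7,8}: no change
Constraint 2 (U < Z) on D(U)={1,4,6} D(Z)={3,4,5,7,8}: no change
Constraint 3 (U != Z) on D(U)={1,4,6} D(Z)={3,4,5,7,8}: no change
Constraint 4 (V != Z) on D(V)={1,3,4,5,7} D(Z)={3,4,5,7,8}: no change
So after constraint 4: D(Z)={3,4,5,7,8}, size = 5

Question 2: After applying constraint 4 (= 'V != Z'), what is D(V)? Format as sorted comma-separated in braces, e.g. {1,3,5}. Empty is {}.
Constraint 1 (U != Z) on D(U)={1,4,6} D(Z)={3,4,5,7,8}: no change
Constraint 2 (U < Z) on D(U)={1,4,6} D(Z)={3,4,5,7,8}: no change
Constraint 3 (U != Z) on D(U)={1,4,6} D(Z)={3,4,5,7,8}: no change
Constraint 4 (V != Z) on D(V)={1,3,4,5,7} D(Z)={3,4,5,7,8}: no change
So after constraint 4: D(V) = {1,3,4,5,7}

Answer: {1,3,4,5,7}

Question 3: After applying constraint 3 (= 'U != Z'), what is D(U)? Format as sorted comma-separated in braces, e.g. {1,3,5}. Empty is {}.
Constraint 1 (U != Z) on D(U)={1,4,6} D(Z)={3,4,5,7,8}: no change
Constraint 2 (U < Z) on D(U)={1,4,6} D(Z)={3,4,5,7,8}: no change
Constraint 3 (U != Z) on D(U)={1,4,6} D(Z)={3,4,5,7,8}: no change
So after constraint 3: D(U) = {1,4,6}

Answer: {1,4,6}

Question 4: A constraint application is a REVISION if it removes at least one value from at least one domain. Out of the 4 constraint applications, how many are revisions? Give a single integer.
Answer: 0

Derivation:
Constraint 1 (U != Z) on D(U)={1,4,6} D(Z)={3,4,5,7,8}: no change => not a revision
Constraint 2 (U < Z) on D(U)={1,4,6} D(Z)={3,4,5,7,8}: no change => not a revision
Constraint 3 (U != Z) on D(U)={1,4,6} D(Z)={3,4,5,7,8}: no change => not a revision
Constraint 4 (V != Z) on D(V)={1,3,4,5,7} D(Z)={3,4,5,7,8}: no change => not a revision
Total revisions = 0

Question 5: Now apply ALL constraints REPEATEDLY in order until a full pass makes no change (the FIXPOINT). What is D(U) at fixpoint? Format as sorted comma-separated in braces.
Answer: {1,4,6}

Derivation:
pass 0 (initial): D(U)={1,4,6}
pass 1: no change
Fixpoint after 1 passes: D(U) = {1,4,6}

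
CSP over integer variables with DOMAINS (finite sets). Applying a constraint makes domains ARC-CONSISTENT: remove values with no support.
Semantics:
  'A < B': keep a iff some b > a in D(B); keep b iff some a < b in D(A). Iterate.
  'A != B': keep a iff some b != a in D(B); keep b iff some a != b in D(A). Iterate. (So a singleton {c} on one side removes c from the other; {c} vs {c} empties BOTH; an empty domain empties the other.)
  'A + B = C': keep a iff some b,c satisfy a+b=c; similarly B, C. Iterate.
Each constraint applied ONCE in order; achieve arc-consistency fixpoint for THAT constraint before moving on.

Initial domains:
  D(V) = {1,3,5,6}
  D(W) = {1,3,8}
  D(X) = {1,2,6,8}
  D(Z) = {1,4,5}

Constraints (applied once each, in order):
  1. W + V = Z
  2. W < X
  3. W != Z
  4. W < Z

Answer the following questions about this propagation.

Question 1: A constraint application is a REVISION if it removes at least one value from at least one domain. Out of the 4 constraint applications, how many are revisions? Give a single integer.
Constraint 1 (W + V = Z) on D(W)={1,3,8} D(V)={1,3,5,6} D(Z)={1,4,5}: W {1,3,8}->{1,3}; V {1,3,5,6}->{1,3}; Z {1,4,5}->{4} => REVISION
Constraint 2 (W < X) on D(W)={1,3} D(X)={1,2,6,8}: X {1,2,6,8}->{2,6,8} => REVISION
Constraint 3 (W != Z) on D(W)={1,3} D(Z)={4}: no change => not a revision
Constraint 4 (W < Z) on D(W)={1,3} D(Z)={4}: no change => not a revision
Total revisions = 2

Answer: 2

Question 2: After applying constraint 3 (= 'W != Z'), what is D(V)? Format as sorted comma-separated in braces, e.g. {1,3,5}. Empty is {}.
Constraint 1 (W + V = Z) on D(W)={1,3,8} D(V)={1,3,5,6} D(Z)={1,4,5}: W {1,3,8}->{1,3}; V {1,3,5,6}->{1,3}; Z {1,4,5}->{4}
Constraint 2 (W < X) on D(W)={1,3} D(X)={1,2,6,8}: X {1,2,6,8}->{2,6,8}
Constraint 3 (W != Z) on D(W)={1,3} D(Z)={4}: no change
So after constraint 3: D(V) = {1,3}

Answer: {1,3}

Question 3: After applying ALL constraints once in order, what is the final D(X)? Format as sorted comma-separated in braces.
Answer: {2,6,8}

Derivation:
Constraint 1 (W + V = Z) on D(W)={1,3,8} D(V)={1,3,5,6} D(Z)={1,4,5}: W {1,3,8}->{1,3}; V {1,3,5,6}->{1,3}; Z {1,4,5}->{4}
Constraint 2 (W < X) on D(W)={1,3} D(X)={1,2,6,8}: X {1,2,6,8}->{2,6,8}
Constraint 3 (W != Z) on D(W)={1,3} D(Z)={4}: no change
Constraint 4 (W < Z) on D(W)={1,3} D(Z)={4}: no change
So after all 4 constraints: D(X) = {2,6,8}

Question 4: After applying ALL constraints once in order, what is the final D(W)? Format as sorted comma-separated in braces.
Answer: {1,3}

Derivation:
Constraint 1 (W + V = Z) on D(W)={1,3,8} D(V)={1,3,5,6} D(Z)={1,4,5}: W {1,3,8}->{1,3}; V {1,3,5,6}->{1,3}; Z {1,4,5}->{4}
Constraint 2 (W < X) on D(W)={1,3} D(X)={1,2,6,8}: X {1,2,6,8}->{2,6,8}
Constraint 3 (W != Z) on D(W)={1,3} D(Z)={4}: no change
Constraint 4 (W < Z) on D(W)={1,3} D(Z)={4}: no change
So after all 4 constraints: D(W) = {1,3}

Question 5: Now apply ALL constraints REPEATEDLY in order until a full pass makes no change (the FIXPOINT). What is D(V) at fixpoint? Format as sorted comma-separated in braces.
Answer: {1,3}

Derivation:
pass 0 (initial): D(V)={1,3,5,6}
pass 1: V {1,3,5,6}->{1,3}; W {1,3,8}->{1,3}; X {1,2,6,8}->{2,6,8}; Z {1,4,5}->{4}
pass 2: no change
Fixpoint after 2 passes: D(V) = {1,3}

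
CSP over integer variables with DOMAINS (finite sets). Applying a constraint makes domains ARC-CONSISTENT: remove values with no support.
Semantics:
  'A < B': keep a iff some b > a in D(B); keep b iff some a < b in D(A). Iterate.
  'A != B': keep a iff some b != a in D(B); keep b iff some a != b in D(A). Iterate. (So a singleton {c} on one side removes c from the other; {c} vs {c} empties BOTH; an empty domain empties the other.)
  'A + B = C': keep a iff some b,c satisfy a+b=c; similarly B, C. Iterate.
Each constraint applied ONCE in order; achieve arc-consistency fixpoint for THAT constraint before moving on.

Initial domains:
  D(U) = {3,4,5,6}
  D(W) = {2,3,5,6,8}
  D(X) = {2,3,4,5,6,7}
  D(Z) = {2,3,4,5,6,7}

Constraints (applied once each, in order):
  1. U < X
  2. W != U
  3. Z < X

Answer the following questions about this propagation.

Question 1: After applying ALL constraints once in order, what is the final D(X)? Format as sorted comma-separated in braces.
Constraint 1 (U < X) on D(U)={3,4,5,6} D(X)={2,3,4,5,6,7}: X {2,3,4,5,6,7}->{4,5,6,7}
Constraint 2 (W != U) on D(W)={2,3,5,6,8} D(U)={3,4,5,6}: no change
Constraint 3 (Z < X) on D(Z)={2,3,4,5,6,7} D(X)={4,5,6,7}: Z {2,3,4,5,6,7}->{2,3,4,5,6}
So after all 3 constraints: D(X) = {4,5,6,7}

Answer: {4,5,6,7}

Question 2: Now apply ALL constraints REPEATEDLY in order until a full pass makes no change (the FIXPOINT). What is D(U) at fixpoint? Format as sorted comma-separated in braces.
Answer: {3,4,5,6}

Derivation:
pass 0 (initial): D(U)={3,4,5,6}
pass 1: X {2,3,4,5,6,7}->{4,5,6,7}; Z {2,3,4,5,6,7}->{2,3,4,5,6}
pass 2: no change
Fixpoint after 2 passes: D(U) = {3,4,5,6}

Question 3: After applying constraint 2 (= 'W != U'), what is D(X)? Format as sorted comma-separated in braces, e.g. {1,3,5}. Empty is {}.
Answer: {4,5,6,7}

Derivation:
Constraint 1 (U < X) on D(U)={3,4,5,6} D(X)={2,3,4,5,6,7}: X {2,3,4,5,6,7}->{4,5,6,7}
Constraint 2 (W != U) on D(W)={2,3,5,6,8} D(U)={3,4,5,6}: no change
So after constraint 2: D(X) = {4,5,6,7}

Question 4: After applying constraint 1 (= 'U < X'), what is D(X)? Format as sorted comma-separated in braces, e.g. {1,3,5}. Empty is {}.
Answer: {4,5,6,7}

Derivation:
Constraint 1 (U < X) on D(U)={3,4,5,6} D(X)={2,3,4,5,6,7}: X {2,3,4,5,6,7}->{4,5,6,7}
So after constraint 1: D(X) = {4,5,6,7}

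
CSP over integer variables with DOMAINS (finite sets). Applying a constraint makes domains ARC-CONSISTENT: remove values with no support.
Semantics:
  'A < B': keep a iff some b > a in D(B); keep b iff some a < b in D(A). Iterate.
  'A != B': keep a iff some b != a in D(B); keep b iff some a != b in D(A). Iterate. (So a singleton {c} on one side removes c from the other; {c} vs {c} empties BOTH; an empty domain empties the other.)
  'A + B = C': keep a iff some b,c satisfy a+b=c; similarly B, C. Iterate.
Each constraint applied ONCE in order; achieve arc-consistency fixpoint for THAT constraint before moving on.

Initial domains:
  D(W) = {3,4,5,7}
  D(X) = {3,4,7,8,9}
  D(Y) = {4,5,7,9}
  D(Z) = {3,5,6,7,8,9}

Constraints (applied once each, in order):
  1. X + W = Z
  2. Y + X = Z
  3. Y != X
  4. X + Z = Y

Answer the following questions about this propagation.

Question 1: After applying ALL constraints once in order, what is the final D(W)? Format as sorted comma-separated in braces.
Constraint 1 (X + W = Z) on D(X)={3,4,7,8,9} D(W)={3,4,5,7} D(Z)={3,5,6,7,8,9}: X {3,4,7,8,9}->{3,4}; W {3,4,5,7}->{3,4,5}; Z {3,5,6,7,8,9}->{6,7,8,9}
Constraint 2 (Y + X = Z) on D(Y)={4,5,7,9} D(X)={3,4} D(Z)={6,7,8,9}: Y {4,5,7,9}->{4,5}; Z {6,7,8,9}->{7,8,9}
Constraint 3 (Y != X) on D(Y)={4,5} D(X)={3,4}: no change
Constraint 4 (X + Z = Y) on D(X)={3,4} D(Z)={7,8,9} D(Y)={4,5}: X {3,4}->{}; Z {7,8,9}->{}; Y {4,5}->{}
So after all 4 constraints: D(W) = {3,4,5}

Answer: {3,4,5}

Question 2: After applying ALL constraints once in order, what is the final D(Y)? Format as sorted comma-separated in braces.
Constraint 1 (X + W = Z) on D(X)={3,4,7,8,9} D(W)={3,4,5,7} D(Z)={3,5,6,7,8,9}: X {3,4,7,8,9}->{3,4}; W {3,4,5,7}->{3,4,5}; Z {3,5,6,7,8,9}->{6,7,8,9}
Constraint 2 (Y + X = Z) on D(Y)={4,5,7,9} D(X)={3,4} D(Z)={6,7,8,9}: Y {4,5,7,9}->{4,5}; Z {6,7,8,9}->{7,8,9}
Constraint 3 (Y != X) on D(Y)={4,5} D(X)={3,4}: no change
Constraint 4 (X + Z = Y) on D(X)={3,4} D(Z)={7,8,9} D(Y)={4,5}: X {3,4}->{}; Z {7,8,9}->{}; Y {4,5}->{}
So after all 4 constraints: D(Y) = {}

Answer: {}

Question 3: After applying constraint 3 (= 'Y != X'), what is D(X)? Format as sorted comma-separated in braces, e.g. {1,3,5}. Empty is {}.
Constraint 1 (X + W = Z) on D(X)={3,4,7,8,9} D(W)={3,4,5,7} D(Z)={3,5,6,7,8,9}: X {3,4,7,8,9}->{3,4}; W {3,4,5,7}->{3,4,5}; Z {3,5,6,7,8,9}->{6,7,8,9}
Constraint 2 (Y + X = Z) on D(Y)={4,5,7,9} D(X)={3,4} D(Z)={6,7,8,9}: Y {4,5,7,9}->{4,5}; Z {6,7,8,9}->{7,8,9}
Constraint 3 (Y != X) on D(Y)={4,5} D(X)={3,4}: no change
So after constraint 3: D(X) = {3,4}

Answer: {3,4}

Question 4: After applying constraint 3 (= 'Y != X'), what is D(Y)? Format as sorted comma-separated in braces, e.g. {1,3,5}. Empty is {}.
Answer: {4,5}

Derivation:
Constraint 1 (X + W = Z) on D(X)={3,4,7,8,9} D(W)={3,4,5,7} D(Z)={3,5,6,7,8,9}: X {3,4,7,8,9}->{3,4}; W {3,4,5,7}->{3,4,5}; Z {3,5,6,7,8,9}->{6,7,8,9}
Constraint 2 (Y + X = Z) on D(Y)={4,5,7,9} D(X)={3,4} D(Z)={6,7,8,9}: Y {4,5,7,9}->{4,5}; Z {6,7,8,9}->{7,8,9}
Constraint 3 (Y != X) on D(Y)={4,5} D(X)={3,4}: no change
So after constraint 3: D(Y) = {4,5}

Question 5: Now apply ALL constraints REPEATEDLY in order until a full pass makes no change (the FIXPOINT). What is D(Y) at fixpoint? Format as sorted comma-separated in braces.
pass 0 (initial): D(Y)={4,5,7,9}
pass 1: W {3,4,5,7}->{3,4,5}; X {3,4,7,8,9}->{}; Y {4,5,7,9}->{}; Z {3,5,6,7,8,9}->{}
pass 2: W {3,4,5}->{}
pass 3: no change
Fixpoint after 3 passes: D(Y) = {}

Answer: {}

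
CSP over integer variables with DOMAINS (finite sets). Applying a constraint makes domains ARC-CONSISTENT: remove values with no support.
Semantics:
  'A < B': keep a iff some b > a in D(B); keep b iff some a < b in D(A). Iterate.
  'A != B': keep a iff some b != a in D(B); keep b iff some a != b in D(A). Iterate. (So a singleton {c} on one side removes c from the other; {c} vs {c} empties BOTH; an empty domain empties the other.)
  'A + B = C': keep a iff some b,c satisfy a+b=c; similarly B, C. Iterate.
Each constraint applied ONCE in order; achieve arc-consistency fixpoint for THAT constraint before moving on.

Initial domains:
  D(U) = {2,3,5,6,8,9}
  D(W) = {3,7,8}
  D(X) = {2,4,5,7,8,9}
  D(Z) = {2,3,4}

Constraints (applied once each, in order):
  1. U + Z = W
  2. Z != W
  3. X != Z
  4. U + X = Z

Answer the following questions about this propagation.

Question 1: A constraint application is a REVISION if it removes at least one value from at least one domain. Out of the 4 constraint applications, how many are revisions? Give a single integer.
Answer: 2

Derivation:
Constraint 1 (U + Z = W) on D(U)={2,3,5,6,8,9} D(Z)={2,3,4} D(W)={3,7,8}: U {2,3,5,6,8,9}->{3,5,6}; W {3,7,8}->{7,8} => REVISION
Constraint 2 (Z != W) on D(Z)={2,3,4} D(W)={7,8}: no change => not a revision
Constraint 3 (X != Z) on D(X)={2,4,5,7,8,9} D(Z)={2,3,4}: no change => not a revision
Constraint 4 (U + X = Z) on D(U)={3,5,6} D(X)={2,4,5,7,8,9} D(Z)={2,3,4}: U {3,5,6}->{}; X {2,4,5,7,8,9}->{}; Z {2,3,4}->{} => REVISION
Total revisions = 2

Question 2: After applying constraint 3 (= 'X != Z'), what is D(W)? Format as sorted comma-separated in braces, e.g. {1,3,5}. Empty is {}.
Answer: {7,8}

Derivation:
Constraint 1 (U + Z = W) on D(U)={2,3,5,6,8,9} D(Z)={2,3,4} D(W)={3,7,8}: U {2,3,5,6,8,9}->{3,5,6}; W {3,7,8}->{7,8}
Constraint 2 (Z != W) on D(Z)={2,3,4} D(W)={7,8}: no change
Constraint 3 (X != Z) on D(X)={2,4,5,7,8,9} D(Z)={2,3,4}: no change
So after constraint 3: D(W) = {7,8}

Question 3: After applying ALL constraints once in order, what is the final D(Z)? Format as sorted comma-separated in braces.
Constraint 1 (U + Z = W) on D(U)={2,3,5,6,8,9} D(Z)={2,3,4} D(W)={3,7,8}: U {2,3,5,6,8,9}->{3,5,6}; W {3,7,8}->{7,8}
Constraint 2 (Z != W) on D(Z)={2,3,4} D(W)={7,8}: no change
Constraint 3 (X != Z) on D(X)={2,4,5,7,8,9} D(Z)={2,3,4}: no change
Constraint 4 (U + X = Z) on D(U)={3,5,6} D(X)={2,4,5,7,8,9} D(Z)={2,3,4}: U {3,5,6}->{}; X {2,4,5,7,8,9}->{}; Z {2,3,4}->{}
So after all 4 constraints: D(Z) = {}

Answer: {}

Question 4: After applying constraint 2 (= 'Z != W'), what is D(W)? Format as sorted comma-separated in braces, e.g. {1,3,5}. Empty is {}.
Answer: {7,8}

Derivation:
Constraint 1 (U + Z = W) on D(U)={2,3,5,6,8,9} D(Z)={2,3,4} D(W)={3,7,8}: U {2,3,5,6,8,9}->{3,5,6}; W {3,7,8}->{7,8}
Constraint 2 (Z != W) on D(Z)={2,3,4} D(W)={7,8}: no change
So after constraint 2: D(W) = {7,8}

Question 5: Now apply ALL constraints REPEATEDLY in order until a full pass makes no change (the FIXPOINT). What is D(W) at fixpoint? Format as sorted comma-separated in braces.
Answer: {}

Derivation:
pass 0 (initial): D(W)={3,7,8}
pass 1: U {2,3,5,6,8,9}->{}; W {3,7,8}->{7,8}; X {2,4,5,7,8,9}->{}; Z {2,3,4}->{}
pass 2: W {7,8}->{}
pass 3: no change
Fixpoint after 3 passes: D(W) = {}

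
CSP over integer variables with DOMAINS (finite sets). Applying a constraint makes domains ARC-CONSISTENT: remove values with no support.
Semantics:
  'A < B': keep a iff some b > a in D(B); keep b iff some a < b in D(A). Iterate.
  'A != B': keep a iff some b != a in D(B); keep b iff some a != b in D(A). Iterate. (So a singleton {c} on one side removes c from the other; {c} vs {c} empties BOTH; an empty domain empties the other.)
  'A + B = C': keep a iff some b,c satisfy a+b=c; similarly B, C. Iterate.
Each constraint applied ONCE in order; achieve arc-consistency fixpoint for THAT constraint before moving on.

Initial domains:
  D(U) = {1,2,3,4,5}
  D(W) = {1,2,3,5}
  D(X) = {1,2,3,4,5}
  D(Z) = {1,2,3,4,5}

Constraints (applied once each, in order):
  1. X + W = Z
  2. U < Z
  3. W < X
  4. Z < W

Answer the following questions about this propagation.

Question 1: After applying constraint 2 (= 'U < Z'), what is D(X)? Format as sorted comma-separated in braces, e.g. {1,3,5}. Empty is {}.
Constraint 1 (X + W = Z) on D(X)={1,2,3,4,5} D(W)={1,2,3,5} D(Z)={1,2,3,4,5}: X {1,2,3,4,5}->{1,2,3,4}; W {1,2,3,5}->{1,2,3}; Z {1,2,3,4,5}->{2,3,4,5}
Constraint 2 (U < Z) on D(U)={1,2,3,4,5} D(Z)={2,3,4,5}: U {1,2,3,4,5}->{1,2,3,4}
So after constraint 2: D(X) = {1,2,3,4}

Answer: {1,2,3,4}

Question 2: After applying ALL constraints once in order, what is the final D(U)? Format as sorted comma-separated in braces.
Constraint 1 (X + W = Z) on D(X)={1,2,3,4,5} D(W)={1,2,3,5} D(Z)={1,2,3,4,5}: X {1,2,3,4,5}->{1,2,3,4}; W {1,2,3,5}->{1,2,3}; Z {1,2,3,4,5}->{2,3,4,5}
Constraint 2 (U < Z) on D(U)={1,2,3,4,5} D(Z)={2,3,4,5}: U {1,2,3,4,5}->{1,2,3,4}
Constraint 3 (W < X) on D(W)={1,2,3} D(X)={1,2,3,4}: X {1,2,3,4}->{2,3,4}
Constraint 4 (Z < W) on D(Z)={2,3,4,5} D(W)={1,2,3}: Z {2,3,4,5}->{2}; W {1,2,3}->{3}
So after all 4 constraints: D(U) = {1,2,3,4}

Answer: {1,2,3,4}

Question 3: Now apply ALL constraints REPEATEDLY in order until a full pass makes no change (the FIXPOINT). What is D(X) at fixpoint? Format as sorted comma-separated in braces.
pass 0 (initial): D(X)={1,2,3,4,5}
pass 1: U {1,2,3,4,5}->{1,2,3,4}; W {1,2,3,5}->{3}; X {1,2,3,4,5}->{2,3,4}; Z {1,2,3,4,5}->{2}
pass 2: U {1,2,3,4}->{}; W {3}->{}; X {2,3,4}->{}; Z {2}->{}
pass 3: no change
Fixpoint after 3 passes: D(X) = {}

Answer: {}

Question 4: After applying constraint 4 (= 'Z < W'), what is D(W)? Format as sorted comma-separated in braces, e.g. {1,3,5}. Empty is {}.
Answer: {3}

Derivation:
Constraint 1 (X + W = Z) on D(X)={1,2,3,4,5} D(W)={1,2,3,5} D(Z)={1,2,3,4,5}: X {1,2,3,4,5}->{1,2,3,4}; W {1,2,3,5}->{1,2,3}; Z {1,2,3,4,5}->{2,3,4,5}
Constraint 2 (U < Z) on D(U)={1,2,3,4,5} D(Z)={2,3,4,5}: U {1,2,3,4,5}->{1,2,3,4}
Constraint 3 (W < X) on D(W)={1,2,3} D(X)={1,2,3,4}: X {1,2,3,4}->{2,3,4}
Constraint 4 (Z < W) on D(Z)={2,3,4,5} D(W)={1,2,3}: Z {2,3,4,5}->{2}; W {1,2,3}->{3}
So after constraint 4: D(W) = {3}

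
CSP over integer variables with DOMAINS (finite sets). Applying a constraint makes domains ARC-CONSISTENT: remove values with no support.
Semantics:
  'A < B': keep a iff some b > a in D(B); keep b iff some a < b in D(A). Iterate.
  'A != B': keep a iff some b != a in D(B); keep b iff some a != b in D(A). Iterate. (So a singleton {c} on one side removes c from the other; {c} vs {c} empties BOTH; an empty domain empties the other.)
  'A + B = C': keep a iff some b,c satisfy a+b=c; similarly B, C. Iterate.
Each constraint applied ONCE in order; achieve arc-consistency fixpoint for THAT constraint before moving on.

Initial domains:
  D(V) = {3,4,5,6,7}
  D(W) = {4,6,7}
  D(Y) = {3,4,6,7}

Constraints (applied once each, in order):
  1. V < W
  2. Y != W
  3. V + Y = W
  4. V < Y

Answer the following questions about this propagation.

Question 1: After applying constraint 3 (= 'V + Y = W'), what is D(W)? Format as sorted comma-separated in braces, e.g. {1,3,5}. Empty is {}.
Constraint 1 (V < W) on D(V)={3,4,5,6,7} D(W)={4,6,7}: V {3,4,5,6,7}->{3,4,5,6}
Constraint 2 (Y != W) on D(Y)={3,4,6,7} D(W)={4,6,7}: no change
Constraint 3 (V + Y = W) on D(V)={3,4,5,6} D(Y)={3,4,6,7} D(W)={4,6,7}: V {3,4,5,6}->{3,4}; Y {3,4,6,7}->{3,4}; W {4,6,7}->{6,7}
So after constraint 3: D(W) = {6,7}

Answer: {6,7}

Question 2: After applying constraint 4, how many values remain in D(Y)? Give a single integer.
Answer: 1

Derivation:
Constraint 1 (V < W) on D(V)={3,4,5,6,7} D(W)={4,6,7}: V {3,4,5,6,7}->{3,4,5,6}
Constraint 2 (Y != W) on D(Y)={3,4,6,7} D(W)={4,6,7}: no change
Constraint 3 (V + Y = W) on D(V)={3,4,5,6} D(Y)={3,4,6,7} D(W)={4,6,7}: V {3,4,5,6}->{3,4}; Y {3,4,6,7}->{3,4}; W {4,6,7}->{6,7}
Constraint 4 (V < Y) on D(V)={3,4} D(Y)={3,4}: V {3,4}->{3}; Y {3,4}->{4}
So after constraint 4: D(Y)={4}, size = 1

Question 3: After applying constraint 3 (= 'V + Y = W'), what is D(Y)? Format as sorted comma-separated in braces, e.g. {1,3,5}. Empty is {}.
Constraint 1 (V < W) on D(V)={3,4,5,6,7} D(W)={4,6,7}: V {3,4,5,6,7}->{3,4,5,6}
Constraint 2 (Y != W) on D(Y)={3,4,6,7} D(W)={4,6,7}: no change
Constraint 3 (V + Y = W) on D(V)={3,4,5,6} D(Y)={3,4,6,7} D(W)={4,6,7}: V {3,4,5,6}->{3,4}; Y {3,4,6,7}->{3,4}; W {4,6,7}->{6,7}
So after constraint 3: D(Y) = {3,4}

Answer: {3,4}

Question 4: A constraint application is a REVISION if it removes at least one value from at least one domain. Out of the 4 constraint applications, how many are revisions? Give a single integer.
Answer: 3

Derivation:
Constraint 1 (V < W) on D(V)={3,4,5,6,7} D(W)={4,6,7}: V {3,4,5,6,7}->{3,4,5,6} => REVISION
Constraint 2 (Y != W) on D(Y)={3,4,6,7} D(W)={4,6,7}: no change => not a revision
Constraint 3 (V + Y = W) on D(V)={3,4,5,6} D(Y)={3,4,6,7} D(W)={4,6,7}: V {3,4,5,6}->{3,4}; Y {3,4,6,7}->{3,4}; W {4,6,7}->{6,7} => REVISION
Constraint 4 (V < Y) on D(V)={3,4} D(Y)={3,4}: V {3,4}->{3}; Y {3,4}->{4} => REVISION
Total revisions = 3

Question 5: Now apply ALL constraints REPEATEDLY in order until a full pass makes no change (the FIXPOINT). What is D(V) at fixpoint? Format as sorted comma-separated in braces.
pass 0 (initial): D(V)={3,4,5,6,7}
pass 1: V {3,4,5,6,7}->{3}; W {4,6,7}->{6,7}; Y {3,4,6,7}->{4}
pass 2: W {6,7}->{7}
pass 3: no change
Fixpoint after 3 passes: D(V) = {3}

Answer: {3}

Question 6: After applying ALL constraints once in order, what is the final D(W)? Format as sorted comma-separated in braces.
Answer: {6,7}

Derivation:
Constraint 1 (V < W) on D(V)={3,4,5,6,7} D(W)={4,6,7}: V {3,4,5,6,7}->{3,4,5,6}
Constraint 2 (Y != W) on D(Y)={3,4,6,7} D(W)={4,6,7}: no change
Constraint 3 (V + Y = W) on D(V)={3,4,5,6} D(Y)={3,4,6,7} D(W)={4,6,7}: V {3,4,5,6}->{3,4}; Y {3,4,6,7}->{3,4}; W {4,6,7}->{6,7}
Constraint 4 (V < Y) on D(V)={3,4} D(Y)={3,4}: V {3,4}->{3}; Y {3,4}->{4}
So after all 4 constraints: D(W) = {6,7}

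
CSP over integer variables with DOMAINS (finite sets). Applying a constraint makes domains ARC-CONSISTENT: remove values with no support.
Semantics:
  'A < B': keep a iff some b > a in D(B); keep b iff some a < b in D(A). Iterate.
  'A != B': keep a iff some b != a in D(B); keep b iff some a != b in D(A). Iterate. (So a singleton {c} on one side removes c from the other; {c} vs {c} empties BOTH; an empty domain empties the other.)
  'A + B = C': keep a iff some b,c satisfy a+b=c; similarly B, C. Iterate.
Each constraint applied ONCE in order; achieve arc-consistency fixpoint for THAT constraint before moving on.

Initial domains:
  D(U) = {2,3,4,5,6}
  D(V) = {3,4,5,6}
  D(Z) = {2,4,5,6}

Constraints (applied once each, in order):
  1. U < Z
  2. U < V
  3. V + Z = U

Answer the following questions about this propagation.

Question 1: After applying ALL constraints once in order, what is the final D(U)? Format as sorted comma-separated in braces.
Constraint 1 (U < Z) on D(U)={2,3,4,5,6} D(Z)={2,4,5,6}: U {2,3,4,5,6}->{2,3,4,5}; Z {2,4,5,6}->{4,5,6}
Constraint 2 (U < V) on D(U)={2,3,4,5} D(V)={3,4,5,6}: no change
Constraint 3 (V + Z = U) on D(V)={3,4,5,6} D(Z)={4,5,6} D(U)={2,3,4,5}: V {3,4,5,6}->{}; Z {4,5,6}->{}; U {2,3,4,5}->{}
So after all 3 constraints: D(U) = {}

Answer: {}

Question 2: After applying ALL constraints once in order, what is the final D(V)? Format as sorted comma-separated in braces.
Constraint 1 (U < Z) on D(U)={2,3,4,5,6} D(Z)={2,4,5,6}: U {2,3,4,5,6}->{2,3,4,5}; Z {2,4,5,6}->{4,5,6}
Constraint 2 (U < V) on D(U)={2,3,4,5} D(V)={3,4,5,6}: no change
Constraint 3 (V + Z = U) on D(V)={3,4,5,6} D(Z)={4,5,6} D(U)={2,3,4,5}: V {3,4,5,6}->{}; Z {4,5,6}->{}; U {2,3,4,5}->{}
So after all 3 constraints: D(V) = {}

Answer: {}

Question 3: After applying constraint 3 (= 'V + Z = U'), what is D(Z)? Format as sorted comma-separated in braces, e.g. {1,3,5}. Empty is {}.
Constraint 1 (U < Z) on D(U)={2,3,4,5,6} D(Z)={2,4,5,6}: U {2,3,4,5,6}->{2,3,4,5}; Z {2,4,5,6}->{4,5,6}
Constraint 2 (U < V) on D(U)={2,3,4,5} D(V)={3,4,5,6}: no change
Constraint 3 (V + Z = U) on D(V)={3,4,5,6} D(Z)={4,5,6} D(U)={2,3,4,5}: V {3,4,5,6}->{}; Z {4,5,6}->{}; U {2,3,4,5}->{}
So after constraint 3: D(Z) = {}

Answer: {}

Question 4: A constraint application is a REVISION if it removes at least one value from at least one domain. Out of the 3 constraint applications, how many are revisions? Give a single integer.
Constraint 1 (U < Z) on D(U)={2,3,4,5,6} D(Z)={2,4,5,6}: U {2,3,4,5,6}->{2,3,4,5}; Z {2,4,5,6}->{4,5,6} => REVISION
Constraint 2 (U < V) on D(U)={2,3,4,5} D(V)={3,4,5,6}: no change => not a revision
Constraint 3 (V + Z = U) on D(V)={3,4,5,6} D(Z)={4,5,6} D(U)={2,3,4,5}: V {3,4,5,6}->{}; Z {4,5,6}->{}; U {2,3,4,5}->{} => REVISION
Total revisions = 2

Answer: 2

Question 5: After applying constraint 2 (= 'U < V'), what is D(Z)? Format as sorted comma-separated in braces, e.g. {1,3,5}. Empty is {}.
Answer: {4,5,6}

Derivation:
Constraint 1 (U < Z) on D(U)={2,3,4,5,6} D(Z)={2,4,5,6}: U {2,3,4,5,6}->{2,3,4,5}; Z {2,4,5,6}->{4,5,6}
Constraint 2 (U < V) on D(U)={2,3,4,5} D(V)={3,4,5,6}: no change
So after constraint 2: D(Z) = {4,5,6}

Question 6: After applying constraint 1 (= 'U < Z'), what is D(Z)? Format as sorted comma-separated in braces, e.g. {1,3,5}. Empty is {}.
Answer: {4,5,6}

Derivation:
Constraint 1 (U < Z) on D(U)={2,3,4,5,6} D(Z)={2,4,5,6}: U {2,3,4,5,6}->{2,3,4,5}; Z {2,4,5,6}->{4,5,6}
So after constraint 1: D(Z) = {4,5,6}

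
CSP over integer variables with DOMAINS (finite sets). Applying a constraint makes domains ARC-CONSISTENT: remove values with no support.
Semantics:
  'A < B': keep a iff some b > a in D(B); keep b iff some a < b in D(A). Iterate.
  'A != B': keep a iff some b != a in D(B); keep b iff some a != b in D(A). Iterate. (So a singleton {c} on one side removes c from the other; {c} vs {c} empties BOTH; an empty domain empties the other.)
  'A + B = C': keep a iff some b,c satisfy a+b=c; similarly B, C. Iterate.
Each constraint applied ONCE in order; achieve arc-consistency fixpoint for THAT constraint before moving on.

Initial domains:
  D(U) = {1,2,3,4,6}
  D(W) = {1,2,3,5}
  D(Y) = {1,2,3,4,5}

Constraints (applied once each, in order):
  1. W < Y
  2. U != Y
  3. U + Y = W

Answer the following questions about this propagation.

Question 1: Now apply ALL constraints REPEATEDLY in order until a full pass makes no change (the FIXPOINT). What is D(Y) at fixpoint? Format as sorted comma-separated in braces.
Answer: {}

Derivation:
pass 0 (initial): D(Y)={1,2,3,4,5}
pass 1: U {1,2,3,4,6}->{1}; W {1,2,3,5}->{3}; Y {1,2,3,4,5}->{2}
pass 2: U {1}->{}; W {3}->{}; Y {2}->{}
pass 3: no change
Fixpoint after 3 passes: D(Y) = {}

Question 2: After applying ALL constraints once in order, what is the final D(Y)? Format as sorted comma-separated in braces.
Constraint 1 (W < Y) on D(W)={1,2,3,5} D(Y)={1,2,3,4,5}: W {1,2,3,5}->{1,2,3}; Y {1,2,3,4,5}->{2,3,4,5}
Constraint 2 (U != Y) on D(U)={1,2,3,4,6} D(Y)={2,3,4,5}: no change
Constraint 3 (U + Y = W) on D(U)={1,2,3,4,6} D(Y)={2,3,4,5} D(W)={1,2,3}: U {1,2,3,4,6}->{1}; Y {2,3,4,5}->{2}; W {1,2,3}->{3}
So after all 3 constraints: D(Y) = {2}

Answer: {2}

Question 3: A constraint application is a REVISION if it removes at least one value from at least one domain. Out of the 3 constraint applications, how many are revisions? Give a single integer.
Constraint 1 (W < Y) on D(W)={1,2,3,5} D(Y)={1,2,3,4,5}: W {1,2,3,5}->{1,2,3}; Y {1,2,3,4,5}->{2,3,4,5} => REVISION
Constraint 2 (U != Y) on D(U)={1,2,3,4,6} D(Y)={2,3,4,5}: no change => not a revision
Constraint 3 (U + Y = W) on D(U)={1,2,3,4,6} D(Y)={2,3,4,5} D(W)={1,2,3}: U {1,2,3,4,6}->{1}; Y {2,3,4,5}->{2}; W {1,2,3}->{3} => REVISION
Total revisions = 2

Answer: 2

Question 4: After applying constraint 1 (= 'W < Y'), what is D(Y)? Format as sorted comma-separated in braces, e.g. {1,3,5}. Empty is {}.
Answer: {2,3,4,5}

Derivation:
Constraint 1 (W < Y) on D(W)={1,2,3,5} D(Y)={1,2,3,4,5}: W {1,2,3,5}->{1,2,3}; Y {1,2,3,4,5}->{2,3,4,5}
So after constraint 1: D(Y) = {2,3,4,5}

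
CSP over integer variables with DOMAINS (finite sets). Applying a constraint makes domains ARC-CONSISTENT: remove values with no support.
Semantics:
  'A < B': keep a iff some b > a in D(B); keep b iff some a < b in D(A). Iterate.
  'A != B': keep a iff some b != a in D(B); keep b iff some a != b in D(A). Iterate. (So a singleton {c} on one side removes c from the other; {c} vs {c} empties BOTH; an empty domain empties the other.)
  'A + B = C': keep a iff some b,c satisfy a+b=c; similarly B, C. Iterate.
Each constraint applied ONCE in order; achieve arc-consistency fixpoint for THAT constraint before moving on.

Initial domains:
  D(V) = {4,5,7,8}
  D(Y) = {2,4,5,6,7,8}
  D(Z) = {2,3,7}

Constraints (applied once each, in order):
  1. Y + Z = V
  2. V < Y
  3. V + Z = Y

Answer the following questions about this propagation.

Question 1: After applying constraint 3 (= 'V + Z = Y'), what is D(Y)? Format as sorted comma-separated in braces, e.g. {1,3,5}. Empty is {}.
Constraint 1 (Y + Z = V) on D(Y)={2,4,5,6,7,8} D(Z)={2,3,7} D(V)={4,5,7,8}: Y {2,4,5,6,7,8}->{2,4,5,6}; Z {2,3,7}->{2,3}
Constraint 2 (V < Y) on D(V)={4,5,7,8} D(Y)={2,4,5,6}: V {4,5,7,8}->{4,5}; Y {2,4,5,6}->{5,6}
Constraint 3 (V + Z = Y) on D(V)={4,5} D(Z)={2,3} D(Y)={5,6}: V {4,5}->{4}; Z {2,3}->{2}; Y {5,6}->{6}
So after constraint 3: D(Y) = {6}

Answer: {6}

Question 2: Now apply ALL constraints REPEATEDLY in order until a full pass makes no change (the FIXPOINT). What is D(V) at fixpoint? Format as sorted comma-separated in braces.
Answer: {}

Derivation:
pass 0 (initial): D(V)={4,5,7,8}
pass 1: V {4,5,7,8}->{4}; Y {2,4,5,6,7,8}->{6}; Z {2,3,7}->{2}
pass 2: V {4}->{}; Y {6}->{}; Z {2}->{}
pass 3: no change
Fixpoint after 3 passes: D(V) = {}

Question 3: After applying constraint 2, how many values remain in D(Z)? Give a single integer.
Answer: 2

Derivation:
Constraint 1 (Y + Z = V) on D(Y)={2,4,5,6,7,8} D(Z)={2,3,7} D(V)={4,5,7,8}: Y {2,4,5,6,7,8}->{2,4,5,6}; Z {2,3,7}->{2,3}
Constraint 2 (V < Y) on D(V)={4,5,7,8} D(Y)={2,4,5,6}: V {4,5,7,8}->{4,5}; Y {2,4,5,6}->{5,6}
So after constraint 2: D(Z)={2,3}, size = 2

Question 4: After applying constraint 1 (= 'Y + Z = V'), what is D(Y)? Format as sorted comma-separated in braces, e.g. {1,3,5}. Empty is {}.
Constraint 1 (Y + Z = V) on D(Y)={2,4,5,6,7,8} D(Z)={2,3,7} D(V)={4,5,7,8}: Y {2,4,5,6,7,8}->{2,4,5,6}; Z {2,3,7}->{2,3}
So after constraint 1: D(Y) = {2,4,5,6}

Answer: {2,4,5,6}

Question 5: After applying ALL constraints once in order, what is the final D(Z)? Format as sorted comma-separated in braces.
Answer: {2}

Derivation:
Constraint 1 (Y + Z = V) on D(Y)={2,4,5,6,7,8} D(Z)={2,3,7} D(V)={4,5,7,8}: Y {2,4,5,6,7,8}->{2,4,5,6}; Z {2,3,7}->{2,3}
Constraint 2 (V < Y) on D(V)={4,5,7,8} D(Y)={2,4,5,6}: V {4,5,7,8}->{4,5}; Y {2,4,5,6}->{5,6}
Constraint 3 (V + Z = Y) on D(V)={4,5} D(Z)={2,3} D(Y)={5,6}: V {4,5}->{4}; Z {2,3}->{2}; Y {5,6}->{6}
So after all 3 constraints: D(Z) = {2}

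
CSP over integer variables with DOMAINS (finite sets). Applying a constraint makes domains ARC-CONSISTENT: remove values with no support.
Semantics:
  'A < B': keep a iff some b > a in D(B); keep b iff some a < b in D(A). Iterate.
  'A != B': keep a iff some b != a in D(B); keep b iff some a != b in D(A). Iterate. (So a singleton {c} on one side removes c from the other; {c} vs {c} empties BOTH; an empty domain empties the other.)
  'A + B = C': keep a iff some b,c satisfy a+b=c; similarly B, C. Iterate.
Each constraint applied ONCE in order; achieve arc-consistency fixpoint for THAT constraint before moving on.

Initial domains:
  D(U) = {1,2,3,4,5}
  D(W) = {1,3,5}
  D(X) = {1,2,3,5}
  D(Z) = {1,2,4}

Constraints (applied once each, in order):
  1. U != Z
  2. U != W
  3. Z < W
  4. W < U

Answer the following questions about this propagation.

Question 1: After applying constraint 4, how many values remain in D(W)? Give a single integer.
Answer: 1

Derivation:
Constraint 1 (U != Z) on D(U)={1,2,3,4,5} D(Z)={1,2,4}: no change
Constraint 2 (U != W) on D(U)={1,2,3,4,5} D(W)={1,3,5}: no change
Constraint 3 (Z < W) on D(Z)={1,2,4} D(W)={1,3,5}: W {1,3,5}->{3,5}
Constraint 4 (W < U) on D(W)={3,5} D(U)={1,2,3,4,5}: W {3,5}->{3}; U {1,2,3,4,5}->{4,5}
So after constraint 4: D(W)={3}, size = 1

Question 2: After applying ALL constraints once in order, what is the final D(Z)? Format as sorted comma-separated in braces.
Constraint 1 (U != Z) on D(U)={1,2,3,4,5} D(Z)={1,2,4}: no change
Constraint 2 (U != W) on D(U)={1,2,3,4,5} D(W)={1,3,5}: no change
Constraint 3 (Z < W) on D(Z)={1,2,4} D(W)={1,3,5}: W {1,3,5}->{3,5}
Constraint 4 (W < U) on D(W)={3,5} D(U)={1,2,3,4,5}: W {3,5}->{3}; U {1,2,3,4,5}->{4,5}
So after all 4 constraints: D(Z) = {1,2,4}

Answer: {1,2,4}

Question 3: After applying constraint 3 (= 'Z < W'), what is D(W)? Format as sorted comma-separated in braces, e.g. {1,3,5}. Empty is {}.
Answer: {3,5}

Derivation:
Constraint 1 (U != Z) on D(U)={1,2,3,4,5} D(Z)={1,2,4}: no change
Constraint 2 (U != W) on D(U)={1,2,3,4,5} D(W)={1,3,5}: no change
Constraint 3 (Z < W) on D(Z)={1,2,4} D(W)={1,3,5}: W {1,3,5}->{3,5}
So after constraint 3: D(W) = {3,5}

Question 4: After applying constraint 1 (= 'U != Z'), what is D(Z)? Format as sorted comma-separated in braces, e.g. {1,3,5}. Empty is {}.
Answer: {1,2,4}

Derivation:
Constraint 1 (U != Z) on D(U)={1,2,3,4,5} D(Z)={1,2,4}: no change
So after constraint 1: D(Z) = {1,2,4}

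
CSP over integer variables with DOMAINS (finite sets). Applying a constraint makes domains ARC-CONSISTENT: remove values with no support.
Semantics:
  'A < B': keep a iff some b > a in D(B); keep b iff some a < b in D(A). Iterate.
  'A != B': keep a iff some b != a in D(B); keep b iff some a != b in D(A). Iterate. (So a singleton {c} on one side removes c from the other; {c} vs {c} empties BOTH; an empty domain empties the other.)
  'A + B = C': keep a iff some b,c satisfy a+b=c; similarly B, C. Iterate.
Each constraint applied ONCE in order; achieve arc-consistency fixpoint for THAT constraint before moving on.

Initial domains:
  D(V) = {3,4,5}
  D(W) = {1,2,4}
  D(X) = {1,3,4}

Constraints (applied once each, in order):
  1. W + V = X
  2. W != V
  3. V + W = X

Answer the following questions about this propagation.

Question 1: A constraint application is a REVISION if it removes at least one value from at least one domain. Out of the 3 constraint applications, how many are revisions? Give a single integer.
Answer: 1

Derivation:
Constraint 1 (W + V = X) on D(W)={1,2,4} D(V)={3,4,5} D(X)={1,3,4}: W {1,2,4}->{1}; V {3,4,5}->{3}; X {1,3,4}->{4} => REVISION
Constraint 2 (W != V) on D(W)={1} D(V)={3}: no change => not a revision
Constraint 3 (V + W = X) on D(V)={3} D(W)={1} D(X)={4}: no change => not a revision
Total revisions = 1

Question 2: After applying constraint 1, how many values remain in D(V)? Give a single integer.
Answer: 1

Derivation:
Constraint 1 (W + V = X) on D(W)={1,2,4} D(V)={3,4,5} D(X)={1,3,4}: W {1,2,4}->{1}; V {3,4,5}->{3}; X {1,3,4}->{4}
So after constraint 1: D(V)={3}, size = 1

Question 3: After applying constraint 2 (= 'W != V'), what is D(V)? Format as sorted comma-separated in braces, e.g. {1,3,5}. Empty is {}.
Answer: {3}

Derivation:
Constraint 1 (W + V = X) on D(W)={1,2,4} D(V)={3,4,5} D(X)={1,3,4}: W {1,2,4}->{1}; V {3,4,5}->{3}; X {1,3,4}->{4}
Constraint 2 (W != V) on D(W)={1} D(V)={3}: no change
So after constraint 2: D(V) = {3}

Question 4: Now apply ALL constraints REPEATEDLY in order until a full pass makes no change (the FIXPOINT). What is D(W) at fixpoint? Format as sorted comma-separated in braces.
pass 0 (initial): D(W)={1,2,4}
pass 1: V {3,4,5}->{3}; W {1,2,4}->{1}; X {1,3,4}->{4}
pass 2: no change
Fixpoint after 2 passes: D(W) = {1}

Answer: {1}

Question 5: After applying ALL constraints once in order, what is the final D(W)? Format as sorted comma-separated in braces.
Constraint 1 (W + V = X) on D(W)={1,2,4} D(V)={3,4,5} D(X)={1,3,4}: W {1,2,4}->{1}; V {3,4,5}->{3}; X {1,3,4}->{4}
Constraint 2 (W != V) on D(W)={1} D(V)={3}: no change
Constraint 3 (V + W = X) on D(V)={3} D(W)={1} D(X)={4}: no change
So after all 3 constraints: D(W) = {1}

Answer: {1}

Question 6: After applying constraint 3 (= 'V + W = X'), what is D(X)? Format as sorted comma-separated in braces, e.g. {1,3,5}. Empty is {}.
Constraint 1 (W + V = X) on D(W)={1,2,4} D(V)={3,4,5} D(X)={1,3,4}: W {1,2,4}->{1}; V {3,4,5}->{3}; X {1,3,4}->{4}
Constraint 2 (W != V) on D(W)={1} D(V)={3}: no change
Constraint 3 (V + W = X) on D(V)={3} D(W)={1} D(X)={4}: no change
So after constraint 3: D(X) = {4}

Answer: {4}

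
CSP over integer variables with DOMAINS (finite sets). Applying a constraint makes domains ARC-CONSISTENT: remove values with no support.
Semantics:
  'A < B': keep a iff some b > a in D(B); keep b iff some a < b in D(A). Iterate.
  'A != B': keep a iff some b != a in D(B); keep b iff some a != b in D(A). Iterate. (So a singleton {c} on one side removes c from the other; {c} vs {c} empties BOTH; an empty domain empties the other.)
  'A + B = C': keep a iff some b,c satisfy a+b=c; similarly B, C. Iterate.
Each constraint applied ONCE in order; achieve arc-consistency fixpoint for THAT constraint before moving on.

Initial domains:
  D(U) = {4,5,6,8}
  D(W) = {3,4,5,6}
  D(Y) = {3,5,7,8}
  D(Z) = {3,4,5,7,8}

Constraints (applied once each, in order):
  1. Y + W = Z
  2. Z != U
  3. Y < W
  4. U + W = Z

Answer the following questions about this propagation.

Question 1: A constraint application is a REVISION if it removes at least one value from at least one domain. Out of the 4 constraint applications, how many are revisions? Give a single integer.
Answer: 3

Derivation:
Constraint 1 (Y + W = Z) on D(Y)={3,5,7,8} D(W)={3,4,5,6} D(Z)={3,4,5,7,8}: Y {3,5,7,8}->{3,5}; W {3,4,5,6}->{3,4,5}; Z {3,4,5,7,8}->{7,8} => REVISION
Constraint 2 (Z != U) on D(Z)={7,8} D(U)={4,5,6,8}: no change => not a revision
Constraint 3 (Y < W) on D(Y)={3,5} D(W)={3,4,5}: Y {3,5}->{3}; W {3,4,5}->{4,5} => REVISION
Constraint 4 (U + W = Z) on D(U)={4,5,6,8} D(W)={4,5} D(Z)={7,8}: U {4,5,6,8}->{4}; W {4,5}->{4}; Z {7,8}->{8} => REVISION
Total revisions = 3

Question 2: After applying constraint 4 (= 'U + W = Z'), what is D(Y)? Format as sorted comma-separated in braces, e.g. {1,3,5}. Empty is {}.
Constraint 1 (Y + W = Z) on D(Y)={3,5,7,8} D(W)={3,4,5,6} D(Z)={3,4,5,7,8}: Y {3,5,7,8}->{3,5}; W {3,4,5,6}->{3,4,5}; Z {3,4,5,7,8}->{7,8}
Constraint 2 (Z != U) on D(Z)={7,8} D(U)={4,5,6,8}: no change
Constraint 3 (Y < W) on D(Y)={3,5} D(W)={3,4,5}: Y {3,5}->{3}; W {3,4,5}->{4,5}
Constraint 4 (U + W = Z) on D(U)={4,5,6,8} D(W)={4,5} D(Z)={7,8}: U {4,5,6,8}->{4}; W {4,5}->{4}; Z {7,8}->{8}
So after constraint 4: D(Y) = {3}

Answer: {3}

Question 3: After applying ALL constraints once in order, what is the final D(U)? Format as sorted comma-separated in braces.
Constraint 1 (Y + W = Z) on D(Y)={3,5,7,8} D(W)={3,4,5,6} D(Z)={3,4,5,7,8}: Y {3,5,7,8}->{3,5}; W {3,4,5,6}->{3,4,5}; Z {3,4,5,7,8}->{7,8}
Constraint 2 (Z != U) on D(Z)={7,8} D(U)={4,5,6,8}: no change
Constraint 3 (Y < W) on D(Y)={3,5} D(W)={3,4,5}: Y {3,5}->{3}; W {3,4,5}->{4,5}
Constraint 4 (U + W = Z) on D(U)={4,5,6,8} D(W)={4,5} D(Z)={7,8}: U {4,5,6,8}->{4}; W {4,5}->{4}; Z {7,8}->{8}
So after all 4 constraints: D(U) = {4}

Answer: {4}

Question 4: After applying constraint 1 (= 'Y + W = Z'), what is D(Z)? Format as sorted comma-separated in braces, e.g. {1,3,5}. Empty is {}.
Constraint 1 (Y + W = Z) on D(Y)={3,5,7,8} D(W)={3,4,5,6} D(Z)={3,4,5,7,8}: Y {3,5,7,8}->{3,5}; W {3,4,5,6}->{3,4,5}; Z {3,4,5,7,8}->{7,8}
So after constraint 1: D(Z) = {7,8}

Answer: {7,8}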